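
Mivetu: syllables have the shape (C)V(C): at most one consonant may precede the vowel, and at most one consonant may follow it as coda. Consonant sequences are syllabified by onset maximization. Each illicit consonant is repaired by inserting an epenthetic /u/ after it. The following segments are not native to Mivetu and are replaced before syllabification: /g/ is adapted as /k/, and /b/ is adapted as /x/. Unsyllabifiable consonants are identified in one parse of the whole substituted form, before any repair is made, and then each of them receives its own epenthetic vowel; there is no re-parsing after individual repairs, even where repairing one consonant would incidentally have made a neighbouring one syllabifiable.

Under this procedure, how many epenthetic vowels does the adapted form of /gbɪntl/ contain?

3

After substitution the input is /kxɪntl/.
The unsyllabifiable consonants are /k/, /t/, /l/; each receives one epenthetic vowel.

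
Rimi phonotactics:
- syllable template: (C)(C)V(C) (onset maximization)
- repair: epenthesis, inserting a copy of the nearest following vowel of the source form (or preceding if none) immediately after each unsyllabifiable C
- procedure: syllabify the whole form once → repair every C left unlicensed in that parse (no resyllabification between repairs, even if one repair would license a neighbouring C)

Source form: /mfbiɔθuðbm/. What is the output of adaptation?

Syllabifying with onset maximization leaves /m/, /b/, /m/ stranded (at most one coda consonant is licensed; onsets may contain at most 2 consonants).
Each unlicensed consonant becomes the onset of a new syllable: /m/ → /mi/, /b/ → /bu/, /m/ → /mu/.

mifbiɔθuðbumu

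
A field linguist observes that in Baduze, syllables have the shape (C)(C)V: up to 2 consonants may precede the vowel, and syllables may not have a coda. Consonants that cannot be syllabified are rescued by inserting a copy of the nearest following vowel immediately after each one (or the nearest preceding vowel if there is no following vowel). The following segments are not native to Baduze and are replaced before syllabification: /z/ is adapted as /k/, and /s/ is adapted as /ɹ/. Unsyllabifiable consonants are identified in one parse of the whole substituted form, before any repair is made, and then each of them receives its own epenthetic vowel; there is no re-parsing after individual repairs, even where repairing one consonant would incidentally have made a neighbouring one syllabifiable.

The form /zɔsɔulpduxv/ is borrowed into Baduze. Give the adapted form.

kɔɹɔulupduxuvu

Substitution: /z/ → /k/, /s/ → /ɹ/, giving /kɔɹɔulpduxv/.
The consonants /l/, /x/, /v/ cannot be parsed into a legal (C)(C)V syllable (no codas are permitted; onsets may contain at most 2 consonants).
Inserting the epenthetic vowel yields /l/ → /lu/, /x/ → /xu/, /v/ → /vu/.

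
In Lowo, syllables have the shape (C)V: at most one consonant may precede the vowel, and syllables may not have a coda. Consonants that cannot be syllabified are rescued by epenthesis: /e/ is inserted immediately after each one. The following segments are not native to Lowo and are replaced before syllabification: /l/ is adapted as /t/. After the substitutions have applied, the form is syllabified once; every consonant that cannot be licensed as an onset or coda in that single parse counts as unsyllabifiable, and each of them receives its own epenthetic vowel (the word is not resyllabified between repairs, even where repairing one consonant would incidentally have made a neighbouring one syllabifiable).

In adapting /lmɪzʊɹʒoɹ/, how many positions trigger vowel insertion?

3

After substitution the input is /tmɪzʊɹʒoɹ/.
The unsyllabifiable consonants are /t/, /ɹ/, /ɹ/; each receives one epenthetic vowel.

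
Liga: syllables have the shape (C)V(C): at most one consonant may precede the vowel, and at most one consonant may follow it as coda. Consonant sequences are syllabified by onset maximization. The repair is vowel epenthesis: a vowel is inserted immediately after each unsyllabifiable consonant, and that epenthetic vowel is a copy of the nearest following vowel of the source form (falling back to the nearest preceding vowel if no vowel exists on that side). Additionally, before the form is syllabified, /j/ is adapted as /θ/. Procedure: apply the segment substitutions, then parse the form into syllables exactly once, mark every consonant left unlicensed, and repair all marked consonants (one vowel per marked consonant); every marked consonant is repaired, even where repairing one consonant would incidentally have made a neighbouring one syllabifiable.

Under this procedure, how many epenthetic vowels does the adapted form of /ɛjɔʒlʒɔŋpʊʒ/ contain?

1

After substitution the input is /ɛθɔʒlʒɔŋpʊʒ/.
The unsyllabifiable consonants are /l/; each receives one epenthetic vowel.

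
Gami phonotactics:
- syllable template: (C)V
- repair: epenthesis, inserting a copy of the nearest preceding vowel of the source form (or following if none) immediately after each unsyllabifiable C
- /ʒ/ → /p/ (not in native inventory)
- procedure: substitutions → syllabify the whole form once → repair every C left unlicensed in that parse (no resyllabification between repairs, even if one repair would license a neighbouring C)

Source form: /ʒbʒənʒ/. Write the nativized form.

Substitution: /ʒ/ → /p/, giving /pbpənp/.
Under (C)V, the unsyllabifiable consonants are /p/, /b/, /n/, /p/ (no codas are permitted; onsets are limited to one consonant).
Epenthesis after each stranded consonant: /p/ → /pə/, /b/ → /bə/, /n/ → /nə/, /p/ → /pə/.

pəbəpənəpə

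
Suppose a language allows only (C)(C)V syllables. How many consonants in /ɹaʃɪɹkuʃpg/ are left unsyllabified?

Syllabifying with onset maximization leaves /ʃ/, /p/, /g/ stranded (no codas are permitted; onsets may contain at most 2 consonants).

3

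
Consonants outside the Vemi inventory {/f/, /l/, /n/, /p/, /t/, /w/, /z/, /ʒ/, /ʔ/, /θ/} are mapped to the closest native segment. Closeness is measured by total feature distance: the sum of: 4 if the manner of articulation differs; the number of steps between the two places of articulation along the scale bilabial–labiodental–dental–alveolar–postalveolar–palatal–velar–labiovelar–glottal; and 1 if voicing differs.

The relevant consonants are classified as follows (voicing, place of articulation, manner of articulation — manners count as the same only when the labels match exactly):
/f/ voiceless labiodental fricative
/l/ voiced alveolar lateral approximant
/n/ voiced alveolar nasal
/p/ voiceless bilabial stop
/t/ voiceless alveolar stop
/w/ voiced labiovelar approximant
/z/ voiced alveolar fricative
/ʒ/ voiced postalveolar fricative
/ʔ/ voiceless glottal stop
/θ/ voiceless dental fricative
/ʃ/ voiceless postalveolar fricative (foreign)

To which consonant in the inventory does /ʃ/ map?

/ʒ/ is closest: same manner (fricative), place distance 0 (postalveolar→postalveolar), voicing differs (+1); total 1. Next closest is /z/ at distance 2.

ʒ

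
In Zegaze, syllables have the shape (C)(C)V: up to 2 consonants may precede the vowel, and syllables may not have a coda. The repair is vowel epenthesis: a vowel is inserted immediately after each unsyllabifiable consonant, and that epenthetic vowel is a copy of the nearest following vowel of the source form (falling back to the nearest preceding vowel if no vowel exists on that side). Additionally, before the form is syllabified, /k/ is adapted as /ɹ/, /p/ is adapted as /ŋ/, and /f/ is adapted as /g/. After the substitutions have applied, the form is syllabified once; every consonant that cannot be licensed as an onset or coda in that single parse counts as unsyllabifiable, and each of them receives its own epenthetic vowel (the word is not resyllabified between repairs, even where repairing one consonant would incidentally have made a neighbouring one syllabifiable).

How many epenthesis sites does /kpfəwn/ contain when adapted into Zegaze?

After substitution the input is /ɹŋgəwn/.
The unsyllabifiable consonants are /ɹ/, /w/, /n/; each receives one epenthetic vowel.

3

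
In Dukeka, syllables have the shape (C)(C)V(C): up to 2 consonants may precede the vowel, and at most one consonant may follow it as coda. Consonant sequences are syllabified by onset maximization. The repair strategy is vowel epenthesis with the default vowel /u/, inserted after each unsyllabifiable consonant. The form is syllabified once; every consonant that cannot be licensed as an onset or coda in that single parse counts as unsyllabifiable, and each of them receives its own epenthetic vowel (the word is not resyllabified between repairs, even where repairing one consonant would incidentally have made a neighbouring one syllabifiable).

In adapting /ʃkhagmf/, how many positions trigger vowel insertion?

The unsyllabifiable consonants are /ʃ/, /m/, /f/; each receives one epenthetic vowel.

3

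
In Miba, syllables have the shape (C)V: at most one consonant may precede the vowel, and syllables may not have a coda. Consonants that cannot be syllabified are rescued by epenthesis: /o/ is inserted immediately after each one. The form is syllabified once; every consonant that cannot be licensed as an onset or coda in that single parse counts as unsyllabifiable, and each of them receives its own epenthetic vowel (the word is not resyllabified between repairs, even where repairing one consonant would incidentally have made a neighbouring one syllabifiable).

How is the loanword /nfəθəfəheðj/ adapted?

nofəθəfəheðojo

Under (C)V, the unsyllabifiable consonants are /n/, /ð/, /j/ (no codas are permitted; onsets are limited to one consonant).
Inserting the epenthetic vowel yields /n/ → /no/, /ð/ → /ðo/, /j/ → /jo/.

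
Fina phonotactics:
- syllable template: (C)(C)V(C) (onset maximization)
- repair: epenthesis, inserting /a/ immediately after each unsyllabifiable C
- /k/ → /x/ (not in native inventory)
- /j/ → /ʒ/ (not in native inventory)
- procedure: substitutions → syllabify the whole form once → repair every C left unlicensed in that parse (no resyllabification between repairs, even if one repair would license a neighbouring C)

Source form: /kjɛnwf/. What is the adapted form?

Substitution: /k/ → /x/, /j/ → /ʒ/, giving /xʒɛnwf/.
Under (C)(C)V(C), the unsyllabifiable consonants are /w/, /f/ (at most one coda consonant is licensed; onsets may contain at most 2 consonants).
Each unlicensed consonant becomes the onset of a new syllable: /w/ → /wa/, /f/ → /fa/.

xʒɛnwafa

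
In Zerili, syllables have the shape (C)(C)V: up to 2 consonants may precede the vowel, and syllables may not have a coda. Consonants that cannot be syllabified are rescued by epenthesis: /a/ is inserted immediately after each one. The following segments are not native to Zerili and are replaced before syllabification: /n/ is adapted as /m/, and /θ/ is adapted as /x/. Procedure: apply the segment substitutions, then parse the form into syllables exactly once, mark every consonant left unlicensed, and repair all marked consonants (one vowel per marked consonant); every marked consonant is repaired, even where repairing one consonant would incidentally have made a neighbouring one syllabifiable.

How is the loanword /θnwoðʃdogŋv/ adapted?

xamwoðaʃdogaŋava

Substitution: /θ/ → /x/, /n/ → /m/, giving /xmwoðʃdogŋv/.
Under (C)(C)V, the unsyllabifiable consonants are /x/, /ð/, /g/, /ŋ/, /v/ (no codas are permitted; onsets may contain at most 2 consonants).
Each unlicensed consonant becomes the onset of a new syllable: /x/ → /xa/, /ð/ → /ða/, /g/ → /ga/, /ŋ/ → /ŋa/, /v/ → /va/.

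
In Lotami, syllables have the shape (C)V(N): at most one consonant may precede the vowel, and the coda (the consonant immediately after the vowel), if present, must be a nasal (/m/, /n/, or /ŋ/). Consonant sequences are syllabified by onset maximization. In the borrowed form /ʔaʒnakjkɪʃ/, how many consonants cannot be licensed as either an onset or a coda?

4

Under (C)V(N), the unsyllabifiable consonants are /ʒ/, /k/, /j/, /ʃ/ (only a nasal (/m/, /n/, or /ŋ/) is licensed in coda position; onsets are limited to one consonant).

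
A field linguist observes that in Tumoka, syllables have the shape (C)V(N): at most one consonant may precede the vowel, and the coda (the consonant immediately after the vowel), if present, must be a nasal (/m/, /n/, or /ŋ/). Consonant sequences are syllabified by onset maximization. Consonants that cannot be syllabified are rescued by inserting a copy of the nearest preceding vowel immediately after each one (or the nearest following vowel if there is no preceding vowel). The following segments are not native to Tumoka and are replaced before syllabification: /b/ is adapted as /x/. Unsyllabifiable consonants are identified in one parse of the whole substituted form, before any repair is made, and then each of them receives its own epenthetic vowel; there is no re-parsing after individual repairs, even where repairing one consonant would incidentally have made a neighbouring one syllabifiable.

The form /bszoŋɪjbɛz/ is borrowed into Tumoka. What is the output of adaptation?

xosozoŋɪjɪxɛzɛ

Substitution: /b/ → /x/, giving /xszoŋɪjxɛz/.
Under (C)V(N), the unsyllabifiable consonants are /x/, /s/, /j/, /z/ (only a nasal (/m/, /n/, or /ŋ/) is licensed in coda position; onsets are limited to one consonant).
Each unlicensed consonant becomes the onset of a new syllable: /x/ → /xo/, /s/ → /so/, /j/ → /jɪ/, /z/ → /zɛ/.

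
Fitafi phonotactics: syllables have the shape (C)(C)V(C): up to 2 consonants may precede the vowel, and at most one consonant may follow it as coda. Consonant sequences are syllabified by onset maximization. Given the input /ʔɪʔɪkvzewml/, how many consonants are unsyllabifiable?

2

Syllabifying with onset maximization leaves /m/, /l/ stranded (at most one coda consonant is licensed; onsets may contain at most 2 consonants).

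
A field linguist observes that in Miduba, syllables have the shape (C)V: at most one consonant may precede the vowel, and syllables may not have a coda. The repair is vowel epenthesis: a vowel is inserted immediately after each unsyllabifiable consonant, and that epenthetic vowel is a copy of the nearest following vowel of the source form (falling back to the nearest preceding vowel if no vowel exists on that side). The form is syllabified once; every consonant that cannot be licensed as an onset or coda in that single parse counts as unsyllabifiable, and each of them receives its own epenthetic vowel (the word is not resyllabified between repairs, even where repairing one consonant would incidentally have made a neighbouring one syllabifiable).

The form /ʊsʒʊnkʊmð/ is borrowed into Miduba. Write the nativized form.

ʊsʊʒʊnʊkʊmʊðʊ

The consonants /s/, /n/, /m/, /ð/ cannot be parsed into a legal (C)V syllable (no codas are permitted; onsets are limited to one consonant).
Inserting the epenthetic vowel yields /s/ → /sʊ/, /n/ → /nʊ/, /m/ → /mʊ/, /ð/ → /ðʊ/.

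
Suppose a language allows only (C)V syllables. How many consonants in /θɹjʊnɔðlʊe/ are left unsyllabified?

3

Syllabifying with onset maximization leaves /θ/, /ɹ/, /ð/ stranded (no codas are permitted; onsets are limited to one consonant).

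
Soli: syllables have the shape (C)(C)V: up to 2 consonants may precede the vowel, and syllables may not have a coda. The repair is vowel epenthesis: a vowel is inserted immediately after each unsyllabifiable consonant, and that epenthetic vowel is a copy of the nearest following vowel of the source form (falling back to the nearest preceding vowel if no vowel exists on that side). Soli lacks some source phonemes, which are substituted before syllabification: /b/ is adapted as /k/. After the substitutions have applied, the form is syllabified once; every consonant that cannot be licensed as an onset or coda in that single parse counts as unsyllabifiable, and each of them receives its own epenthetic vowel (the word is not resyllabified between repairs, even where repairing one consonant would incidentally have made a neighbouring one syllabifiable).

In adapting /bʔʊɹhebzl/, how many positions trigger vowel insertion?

After substitution the input is /kʔʊɹhekzl/.
The unsyllabifiable consonants are /k/, /z/, /l/; each receives one epenthetic vowel.

3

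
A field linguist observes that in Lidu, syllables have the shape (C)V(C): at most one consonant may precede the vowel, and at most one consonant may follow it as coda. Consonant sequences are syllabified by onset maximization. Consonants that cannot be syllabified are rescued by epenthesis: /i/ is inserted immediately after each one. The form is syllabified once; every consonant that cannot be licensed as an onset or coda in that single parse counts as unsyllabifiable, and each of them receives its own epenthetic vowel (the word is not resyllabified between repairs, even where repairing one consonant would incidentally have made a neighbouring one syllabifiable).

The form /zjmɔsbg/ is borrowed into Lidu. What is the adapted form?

Syllabifying with onset maximization leaves /z/, /j/, /b/, /g/ stranded (at most one coda consonant is licensed; onsets are limited to one consonant).
Each unlicensed consonant becomes the onset of a new syllable: /z/ → /zi/, /j/ → /ji/, /b/ → /bi/, /g/ → /gi/.

zijimɔsbigi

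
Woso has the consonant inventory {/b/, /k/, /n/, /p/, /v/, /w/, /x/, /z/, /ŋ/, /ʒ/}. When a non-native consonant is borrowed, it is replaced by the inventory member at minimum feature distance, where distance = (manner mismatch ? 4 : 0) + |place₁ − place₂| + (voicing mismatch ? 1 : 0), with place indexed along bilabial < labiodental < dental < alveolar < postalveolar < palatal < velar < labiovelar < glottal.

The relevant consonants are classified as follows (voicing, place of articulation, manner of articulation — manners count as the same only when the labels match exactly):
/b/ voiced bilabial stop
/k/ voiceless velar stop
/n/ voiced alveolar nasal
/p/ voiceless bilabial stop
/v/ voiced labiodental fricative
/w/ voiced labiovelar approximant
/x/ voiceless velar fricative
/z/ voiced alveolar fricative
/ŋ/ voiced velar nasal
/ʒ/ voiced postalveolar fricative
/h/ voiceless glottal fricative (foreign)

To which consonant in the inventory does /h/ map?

x

/x/ is closest: same manner (fricative), place distance 2 (glottal→velar), same voicing; total 2. Next closest is /ʒ/ at distance 5.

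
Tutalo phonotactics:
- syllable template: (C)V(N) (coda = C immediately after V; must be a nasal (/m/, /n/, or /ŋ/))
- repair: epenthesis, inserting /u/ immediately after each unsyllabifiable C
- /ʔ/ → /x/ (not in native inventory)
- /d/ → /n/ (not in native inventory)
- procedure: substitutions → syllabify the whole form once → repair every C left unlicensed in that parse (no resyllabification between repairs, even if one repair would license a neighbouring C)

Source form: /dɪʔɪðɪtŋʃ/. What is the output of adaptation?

Substitution: /d/ → /n/, /ʔ/ → /x/, giving /nɪxɪðɪtŋʃ/.
Under (C)V(N), the unsyllabifiable consonants are /t/, /ŋ/, /ʃ/ (only a nasal (/m/, /n/, or /ŋ/) is licensed in coda position; onsets are limited to one consonant).
Inserting the epenthetic vowel yields /t/ → /tu/, /ŋ/ → /ŋu/, /ʃ/ → /ʃu/.

nɪxɪðɪtuŋuʃu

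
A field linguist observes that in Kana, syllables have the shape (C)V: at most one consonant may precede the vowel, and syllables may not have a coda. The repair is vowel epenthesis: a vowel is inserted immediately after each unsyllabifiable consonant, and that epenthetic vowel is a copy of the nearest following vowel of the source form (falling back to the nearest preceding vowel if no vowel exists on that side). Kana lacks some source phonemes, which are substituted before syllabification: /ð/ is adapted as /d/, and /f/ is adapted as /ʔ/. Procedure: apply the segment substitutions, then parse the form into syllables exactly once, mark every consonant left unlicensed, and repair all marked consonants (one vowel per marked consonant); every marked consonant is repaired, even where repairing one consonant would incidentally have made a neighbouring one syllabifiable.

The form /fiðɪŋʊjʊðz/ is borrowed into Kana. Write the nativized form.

Substitution: /f/ → /ʔ/, /ð/ → /d/, giving /ʔidɪŋʊjʊdz/.
Under (C)V, the unsyllabifiable consonants are /d/, /z/ (no codas are permitted; onsets are limited to one consonant).
Each unlicensed consonant becomes the onset of a new syllable: /d/ → /dʊ/, /z/ → /zʊ/.

ʔidɪŋʊjʊdʊzʊ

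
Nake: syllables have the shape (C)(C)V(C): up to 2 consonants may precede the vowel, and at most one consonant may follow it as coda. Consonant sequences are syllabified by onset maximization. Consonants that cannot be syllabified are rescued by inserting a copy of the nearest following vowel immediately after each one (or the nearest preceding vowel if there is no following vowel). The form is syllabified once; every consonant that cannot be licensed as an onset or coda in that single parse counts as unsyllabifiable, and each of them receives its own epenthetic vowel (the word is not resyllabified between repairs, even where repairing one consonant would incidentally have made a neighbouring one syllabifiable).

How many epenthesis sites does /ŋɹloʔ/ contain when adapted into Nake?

1

The unsyllabifiable consonants are /ŋ/; each receives one epenthetic vowel.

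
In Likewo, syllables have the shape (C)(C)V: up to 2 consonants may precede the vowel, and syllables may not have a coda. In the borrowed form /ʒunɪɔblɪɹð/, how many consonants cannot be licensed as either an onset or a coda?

2

Syllabifying with onset maximization leaves /ɹ/, /ð/ stranded (no codas are permitted; onsets may contain at most 2 consonants).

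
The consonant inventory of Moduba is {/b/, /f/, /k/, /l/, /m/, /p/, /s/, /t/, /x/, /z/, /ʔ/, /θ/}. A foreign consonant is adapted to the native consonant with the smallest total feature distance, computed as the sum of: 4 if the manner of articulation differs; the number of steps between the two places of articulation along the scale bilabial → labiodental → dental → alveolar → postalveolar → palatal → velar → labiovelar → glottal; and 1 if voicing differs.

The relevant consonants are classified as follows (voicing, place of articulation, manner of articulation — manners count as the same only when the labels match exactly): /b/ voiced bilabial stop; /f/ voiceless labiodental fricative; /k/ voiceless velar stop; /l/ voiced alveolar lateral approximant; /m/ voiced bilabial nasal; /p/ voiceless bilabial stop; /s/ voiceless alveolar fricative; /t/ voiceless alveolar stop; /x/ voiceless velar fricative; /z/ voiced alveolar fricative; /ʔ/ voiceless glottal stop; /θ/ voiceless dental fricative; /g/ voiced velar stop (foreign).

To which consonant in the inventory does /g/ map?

k

/k/ is closest: same manner (stop), place distance 0 (velar→velar), voicing differs (+1); total 1. Next closest is /ʔ/ at distance 3.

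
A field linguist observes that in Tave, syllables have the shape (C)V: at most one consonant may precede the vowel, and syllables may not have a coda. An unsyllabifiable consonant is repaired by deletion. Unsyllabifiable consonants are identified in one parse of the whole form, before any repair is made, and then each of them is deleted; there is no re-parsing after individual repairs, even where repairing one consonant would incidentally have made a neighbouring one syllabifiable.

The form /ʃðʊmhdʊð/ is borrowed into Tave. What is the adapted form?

Under (C)V, the unsyllabifiable consonants are /ʃ/, /m/, /h/, /ð/ (no codas are permitted; onsets are limited to one consonant).
Deletion applies to /ʃ/, /m/, /h/, /ð/.

ðʊdʊ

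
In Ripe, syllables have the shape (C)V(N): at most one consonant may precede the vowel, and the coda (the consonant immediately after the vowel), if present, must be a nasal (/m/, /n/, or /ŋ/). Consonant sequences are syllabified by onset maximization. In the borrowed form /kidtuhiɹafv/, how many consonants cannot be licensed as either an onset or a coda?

3

Syllabifying with onset maximization leaves /d/, /f/, /v/ stranded (only a nasal (/m/, /n/, or /ŋ/) is licensed in coda position; onsets are limited to one consonant).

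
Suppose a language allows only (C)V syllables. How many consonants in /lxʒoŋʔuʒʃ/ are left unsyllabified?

The consonants /l/, /x/, /ŋ/, /ʒ/, /ʃ/ cannot be parsed into a legal (C)V syllable (no codas are permitted; onsets are limited to one consonant).

5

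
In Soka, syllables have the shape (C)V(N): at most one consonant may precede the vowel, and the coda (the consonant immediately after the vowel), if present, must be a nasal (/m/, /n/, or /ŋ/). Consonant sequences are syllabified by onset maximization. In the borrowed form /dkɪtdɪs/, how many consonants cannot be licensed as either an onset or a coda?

Under (C)V(N), the unsyllabifiable consonants are /d/, /t/, /s/ (only a nasal (/m/, /n/, or /ŋ/) is licensed in coda position; onsets are limited to one consonant).

3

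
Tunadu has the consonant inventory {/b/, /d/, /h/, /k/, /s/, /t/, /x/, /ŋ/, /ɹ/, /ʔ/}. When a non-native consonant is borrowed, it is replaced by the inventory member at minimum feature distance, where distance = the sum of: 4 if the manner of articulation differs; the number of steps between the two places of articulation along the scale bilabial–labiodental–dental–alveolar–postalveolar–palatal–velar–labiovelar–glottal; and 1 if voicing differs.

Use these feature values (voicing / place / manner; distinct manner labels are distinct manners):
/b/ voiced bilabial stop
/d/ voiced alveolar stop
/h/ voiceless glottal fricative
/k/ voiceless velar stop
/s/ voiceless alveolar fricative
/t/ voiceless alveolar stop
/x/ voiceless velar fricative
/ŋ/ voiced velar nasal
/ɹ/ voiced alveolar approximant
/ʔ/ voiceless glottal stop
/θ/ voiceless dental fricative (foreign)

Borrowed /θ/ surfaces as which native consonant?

s

/s/ is closest: same manner (fricative), place distance 1 (dental→alveolar), same voicing; total 1. Next closest is /x/ at distance 4.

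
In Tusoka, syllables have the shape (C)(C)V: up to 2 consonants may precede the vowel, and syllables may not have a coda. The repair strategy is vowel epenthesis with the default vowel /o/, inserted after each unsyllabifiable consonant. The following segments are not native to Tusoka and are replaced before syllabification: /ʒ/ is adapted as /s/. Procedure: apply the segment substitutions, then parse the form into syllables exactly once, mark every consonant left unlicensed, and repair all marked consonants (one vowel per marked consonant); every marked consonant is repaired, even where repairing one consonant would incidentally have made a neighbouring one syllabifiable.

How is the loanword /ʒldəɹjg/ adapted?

Substitution: /ʒ/ → /s/, giving /sldəɹjg/.
The consonants /s/, /ɹ/, /j/, /g/ cannot be parsed into a legal (C)(C)V syllable (no codas are permitted; onsets may contain at most 2 consonants).
Epenthesis after each stranded consonant: /s/ → /so/, /ɹ/ → /ɹo/, /j/ → /jo/, /g/ → /go/.

soldəɹojogo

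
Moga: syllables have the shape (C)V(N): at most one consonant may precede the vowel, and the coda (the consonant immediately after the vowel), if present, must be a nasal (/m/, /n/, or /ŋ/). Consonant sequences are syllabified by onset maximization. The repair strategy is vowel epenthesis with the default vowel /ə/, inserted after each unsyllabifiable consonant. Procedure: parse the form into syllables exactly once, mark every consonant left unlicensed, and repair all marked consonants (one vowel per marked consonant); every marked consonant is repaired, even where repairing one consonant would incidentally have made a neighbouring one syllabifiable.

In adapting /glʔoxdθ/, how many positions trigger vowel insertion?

5

The unsyllabifiable consonants are /g/, /l/, /x/, /d/, /θ/; each receives one epenthetic vowel.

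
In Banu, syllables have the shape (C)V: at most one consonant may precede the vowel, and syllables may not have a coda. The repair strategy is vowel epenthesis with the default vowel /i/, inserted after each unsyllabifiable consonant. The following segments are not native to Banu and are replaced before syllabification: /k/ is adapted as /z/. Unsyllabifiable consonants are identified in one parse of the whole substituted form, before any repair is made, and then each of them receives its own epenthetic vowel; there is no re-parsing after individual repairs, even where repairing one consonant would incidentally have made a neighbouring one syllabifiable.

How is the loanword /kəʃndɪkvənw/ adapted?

Substitution: /k/ → /z/, giving /zəʃndɪzvənw/.
Under (C)V, the unsyllabifiable consonants are /ʃ/, /n/, /z/, /n/, /w/ (no codas are permitted; onsets are limited to one consonant).
Inserting the epenthetic vowel yields /ʃ/ → /ʃi/, /n/ → /ni/, /z/ → /zi/, /n/ → /ni/, /w/ → /wi/.

zəʃinidɪzivəniwi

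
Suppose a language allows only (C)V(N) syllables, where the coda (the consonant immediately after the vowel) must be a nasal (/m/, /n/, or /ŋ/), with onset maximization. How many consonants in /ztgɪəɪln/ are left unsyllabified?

Under (C)V(N), the unsyllabifiable consonants are /z/, /t/, /l/, /n/ (only a nasal (/m/, /n/, or /ŋ/) is licensed in coda position; onsets are limited to one consonant).

4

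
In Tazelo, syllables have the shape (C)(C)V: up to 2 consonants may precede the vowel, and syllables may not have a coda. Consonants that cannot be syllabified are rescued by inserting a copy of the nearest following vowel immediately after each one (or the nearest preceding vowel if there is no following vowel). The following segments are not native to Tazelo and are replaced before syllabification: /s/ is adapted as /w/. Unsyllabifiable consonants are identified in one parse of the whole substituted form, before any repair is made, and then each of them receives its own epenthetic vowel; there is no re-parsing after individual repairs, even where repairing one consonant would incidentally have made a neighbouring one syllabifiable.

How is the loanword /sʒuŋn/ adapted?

Substitution: /s/ → /w/, giving /wʒuŋn/.
Syllabifying with onset maximization leaves /ŋ/, /n/ stranded (no codas are permitted; onsets may contain at most 2 consonants).
Epenthesis after each stranded consonant: /ŋ/ → /ŋu/, /n/ → /nu/.

wʒuŋunu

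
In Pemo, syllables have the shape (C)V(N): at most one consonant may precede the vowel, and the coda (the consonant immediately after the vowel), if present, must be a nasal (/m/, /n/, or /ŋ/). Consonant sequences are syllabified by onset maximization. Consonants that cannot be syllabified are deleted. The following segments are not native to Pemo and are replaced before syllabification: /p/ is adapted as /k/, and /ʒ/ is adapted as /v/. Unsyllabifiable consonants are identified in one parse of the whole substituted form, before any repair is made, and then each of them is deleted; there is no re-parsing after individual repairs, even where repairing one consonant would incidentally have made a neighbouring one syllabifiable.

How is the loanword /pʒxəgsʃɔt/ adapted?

Substitution: /p/ → /k/, /ʒ/ → /v/, giving /kvxəgsʃɔt/.
Under (C)V(N), the unsyllabifiable consonants are /k/, /v/, /g/, /s/, /t/ (only a nasal (/m/, /n/, or /ŋ/) is licensed in coda position; onsets are limited to one consonant).
Deletion applies to /k/, /v/, /g/, /s/, /t/.

xəʃɔ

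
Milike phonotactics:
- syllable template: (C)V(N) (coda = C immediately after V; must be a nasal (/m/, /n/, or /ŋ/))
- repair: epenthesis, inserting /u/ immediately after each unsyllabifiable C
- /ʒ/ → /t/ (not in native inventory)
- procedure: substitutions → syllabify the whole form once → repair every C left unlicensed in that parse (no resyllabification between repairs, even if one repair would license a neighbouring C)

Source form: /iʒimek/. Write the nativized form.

itimeku

Substitution: /ʒ/ → /t/, giving /itimek/.
The consonants /k/ cannot be parsed into a legal (C)V(N) syllable (only a nasal (/m/, /n/, or /ŋ/) is licensed in coda position; onsets are limited to one consonant).
Each unlicensed consonant becomes the onset of a new syllable: /k/ → /ku/.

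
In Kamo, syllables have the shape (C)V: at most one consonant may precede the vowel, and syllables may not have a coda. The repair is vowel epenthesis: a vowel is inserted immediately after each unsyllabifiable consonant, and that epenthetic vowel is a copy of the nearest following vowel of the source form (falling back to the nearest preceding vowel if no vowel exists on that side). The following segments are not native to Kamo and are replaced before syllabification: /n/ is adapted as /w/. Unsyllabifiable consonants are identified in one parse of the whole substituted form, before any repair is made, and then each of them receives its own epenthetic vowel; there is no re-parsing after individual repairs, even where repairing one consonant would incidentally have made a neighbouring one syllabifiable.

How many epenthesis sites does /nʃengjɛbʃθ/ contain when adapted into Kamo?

6

After substitution the input is /wʃewgjɛbʃθ/.
The unsyllabifiable consonants are /w/, /w/, /g/, /b/, /ʃ/, /θ/; each receives one epenthetic vowel.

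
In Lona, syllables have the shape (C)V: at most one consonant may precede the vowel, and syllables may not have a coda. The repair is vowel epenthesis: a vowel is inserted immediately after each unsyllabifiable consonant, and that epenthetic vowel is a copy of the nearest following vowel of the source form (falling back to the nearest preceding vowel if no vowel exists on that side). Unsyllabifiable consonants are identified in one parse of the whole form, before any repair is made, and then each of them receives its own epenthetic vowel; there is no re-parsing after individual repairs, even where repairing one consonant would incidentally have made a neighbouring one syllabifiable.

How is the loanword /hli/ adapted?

Syllabifying with onset maximization leaves /h/ stranded (no codas are permitted; onsets are limited to one consonant).
Inserting the epenthetic vowel yields /h/ → /hi/.

hili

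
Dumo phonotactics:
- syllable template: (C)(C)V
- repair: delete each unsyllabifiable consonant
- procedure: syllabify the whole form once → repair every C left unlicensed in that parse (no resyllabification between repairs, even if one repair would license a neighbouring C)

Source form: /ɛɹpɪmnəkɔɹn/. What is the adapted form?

Under (C)(C)V, the unsyllabifiable consonants are /ɹ/, /n/ (no codas are permitted; onsets may contain at most 2 consonants).
Deletion applies to /ɹ/, /n/.

ɛɹpɪmnəkɔ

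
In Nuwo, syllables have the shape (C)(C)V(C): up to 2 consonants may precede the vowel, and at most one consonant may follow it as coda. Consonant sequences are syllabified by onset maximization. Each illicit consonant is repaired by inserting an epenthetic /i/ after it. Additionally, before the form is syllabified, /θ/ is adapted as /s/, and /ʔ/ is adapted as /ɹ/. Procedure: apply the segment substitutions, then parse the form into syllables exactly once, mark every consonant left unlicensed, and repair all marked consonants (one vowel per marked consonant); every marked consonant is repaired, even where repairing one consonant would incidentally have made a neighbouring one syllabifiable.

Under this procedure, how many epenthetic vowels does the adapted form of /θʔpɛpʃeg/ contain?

After substitution the input is /sɹpɛpʃeg/.
The unsyllabifiable consonants are /s/; each receives one epenthetic vowel.

1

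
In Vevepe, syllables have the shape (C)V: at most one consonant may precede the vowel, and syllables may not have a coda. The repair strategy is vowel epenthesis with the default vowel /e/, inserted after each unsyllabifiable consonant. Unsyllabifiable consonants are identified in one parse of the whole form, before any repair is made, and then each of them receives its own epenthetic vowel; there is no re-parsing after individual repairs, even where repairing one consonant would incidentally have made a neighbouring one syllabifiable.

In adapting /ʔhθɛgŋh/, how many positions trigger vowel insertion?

The unsyllabifiable consonants are /ʔ/, /h/, /g/, /ŋ/, /h/; each receives one epenthetic vowel.

5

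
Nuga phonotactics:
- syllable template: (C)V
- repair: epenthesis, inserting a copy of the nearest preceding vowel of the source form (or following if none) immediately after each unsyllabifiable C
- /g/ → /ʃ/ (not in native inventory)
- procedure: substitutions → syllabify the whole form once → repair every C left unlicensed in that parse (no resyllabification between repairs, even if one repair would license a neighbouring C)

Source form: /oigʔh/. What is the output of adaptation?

Substitution: /g/ → /ʃ/, giving /oiʃʔh/.
Syllabifying with onset maximization leaves /ʃ/, /ʔ/, /h/ stranded (no codas are permitted; onsets are limited to one consonant).
Each unlicensed consonant becomes the onset of a new syllable: /ʃ/ → /ʃi/, /ʔ/ → /ʔi/, /h/ → /hi/.

oiʃiʔihi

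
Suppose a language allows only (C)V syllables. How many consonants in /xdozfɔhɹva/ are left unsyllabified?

4

The consonants /x/, /z/, /h/, /ɹ/ cannot be parsed into a legal (C)V syllable (no codas are permitted; onsets are limited to one consonant).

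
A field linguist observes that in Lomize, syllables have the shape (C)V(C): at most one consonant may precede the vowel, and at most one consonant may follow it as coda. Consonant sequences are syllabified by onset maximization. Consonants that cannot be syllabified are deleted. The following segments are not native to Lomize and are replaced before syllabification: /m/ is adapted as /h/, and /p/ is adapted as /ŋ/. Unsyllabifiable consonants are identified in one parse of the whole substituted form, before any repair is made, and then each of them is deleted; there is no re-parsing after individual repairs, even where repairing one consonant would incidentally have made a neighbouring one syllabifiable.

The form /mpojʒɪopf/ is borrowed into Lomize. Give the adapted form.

ŋojʒɪoŋ

Substitution: /m/ → /h/, /p/ → /ŋ/, giving /hŋojʒɪoŋf/.
Under (C)V(C), the unsyllabifiable consonants are /h/, /f/ (at most one coda consonant is licensed; onsets are limited to one consonant).
Each unlicensed consonant is deleted: /h/, /f/.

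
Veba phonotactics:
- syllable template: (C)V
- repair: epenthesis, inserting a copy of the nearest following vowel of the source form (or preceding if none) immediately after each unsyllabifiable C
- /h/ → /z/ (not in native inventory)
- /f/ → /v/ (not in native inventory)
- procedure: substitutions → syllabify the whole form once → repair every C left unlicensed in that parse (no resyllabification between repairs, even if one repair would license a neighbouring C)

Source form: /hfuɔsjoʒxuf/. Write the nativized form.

Substitution: /h/ → /z/, /f/ → /v/, giving /zvuɔsjoʒxuv/.
Syllabifying with onset maximization leaves /z/, /s/, /ʒ/, /v/ stranded (no codas are permitted; onsets are limited to one consonant).
Inserting the epenthetic vowel yields /z/ → /zu/, /s/ → /so/, /ʒ/ → /ʒu/, /v/ → /vu/.

zuvuɔsojoʒuxuvu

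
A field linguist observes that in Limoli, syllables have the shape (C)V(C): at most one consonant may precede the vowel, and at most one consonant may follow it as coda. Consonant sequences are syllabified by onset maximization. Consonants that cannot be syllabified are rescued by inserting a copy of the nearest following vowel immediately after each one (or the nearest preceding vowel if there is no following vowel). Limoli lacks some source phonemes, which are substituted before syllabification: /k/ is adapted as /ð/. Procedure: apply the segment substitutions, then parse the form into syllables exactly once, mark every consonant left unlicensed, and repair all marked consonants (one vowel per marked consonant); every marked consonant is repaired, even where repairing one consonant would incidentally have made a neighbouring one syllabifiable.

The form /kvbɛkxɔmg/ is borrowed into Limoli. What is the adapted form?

Substitution: /k/ → /ð/, giving /ðvbɛðxɔmg/.
The consonants /ð/, /v/, /g/ cannot be parsed into a legal (C)V(C) syllable (at most one coda consonant is licensed; onsets are limited to one consonant).
Each unlicensed consonant becomes the onset of a new syllable: /ð/ → /ðɛ/, /v/ → /vɛ/, /g/ → /gɔ/.

ðɛvɛbɛðxɔmgɔ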